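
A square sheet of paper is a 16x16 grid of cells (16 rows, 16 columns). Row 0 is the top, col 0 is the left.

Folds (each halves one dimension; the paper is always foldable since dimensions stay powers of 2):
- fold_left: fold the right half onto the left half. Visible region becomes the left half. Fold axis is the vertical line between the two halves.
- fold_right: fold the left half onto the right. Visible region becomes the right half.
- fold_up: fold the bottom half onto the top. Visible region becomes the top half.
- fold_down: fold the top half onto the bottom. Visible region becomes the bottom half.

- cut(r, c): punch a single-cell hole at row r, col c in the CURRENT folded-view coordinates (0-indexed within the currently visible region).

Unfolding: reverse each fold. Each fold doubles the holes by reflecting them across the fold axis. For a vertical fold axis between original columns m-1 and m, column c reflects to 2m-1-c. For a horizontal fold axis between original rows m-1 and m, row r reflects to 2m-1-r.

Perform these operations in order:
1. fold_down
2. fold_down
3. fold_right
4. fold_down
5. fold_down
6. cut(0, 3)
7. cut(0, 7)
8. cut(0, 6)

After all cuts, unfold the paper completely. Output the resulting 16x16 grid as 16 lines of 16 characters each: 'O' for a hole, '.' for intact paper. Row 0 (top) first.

Op 1 fold_down: fold axis h@8; visible region now rows[8,16) x cols[0,16) = 8x16
Op 2 fold_down: fold axis h@12; visible region now rows[12,16) x cols[0,16) = 4x16
Op 3 fold_right: fold axis v@8; visible region now rows[12,16) x cols[8,16) = 4x8
Op 4 fold_down: fold axis h@14; visible region now rows[14,16) x cols[8,16) = 2x8
Op 5 fold_down: fold axis h@15; visible region now rows[15,16) x cols[8,16) = 1x8
Op 6 cut(0, 3): punch at orig (15,11); cuts so far [(15, 11)]; region rows[15,16) x cols[8,16) = 1x8
Op 7 cut(0, 7): punch at orig (15,15); cuts so far [(15, 11), (15, 15)]; region rows[15,16) x cols[8,16) = 1x8
Op 8 cut(0, 6): punch at orig (15,14); cuts so far [(15, 11), (15, 14), (15, 15)]; region rows[15,16) x cols[8,16) = 1x8
Unfold 1 (reflect across h@15): 6 holes -> [(14, 11), (14, 14), (14, 15), (15, 11), (15, 14), (15, 15)]
Unfold 2 (reflect across h@14): 12 holes -> [(12, 11), (12, 14), (12, 15), (13, 11), (13, 14), (13, 15), (14, 11), (14, 14), (14, 15), (15, 11), (15, 14), (15, 15)]
Unfold 3 (reflect across v@8): 24 holes -> [(12, 0), (12, 1), (12, 4), (12, 11), (12, 14), (12, 15), (13, 0), (13, 1), (13, 4), (13, 11), (13, 14), (13, 15), (14, 0), (14, 1), (14, 4), (14, 11), (14, 14), (14, 15), (15, 0), (15, 1), (15, 4), (15, 11), (15, 14), (15, 15)]
Unfold 4 (reflect across h@12): 48 holes -> [(8, 0), (8, 1), (8, 4), (8, 11), (8, 14), (8, 15), (9, 0), (9, 1), (9, 4), (9, 11), (9, 14), (9, 15), (10, 0), (10, 1), (10, 4), (10, 11), (10, 14), (10, 15), (11, 0), (11, 1), (11, 4), (11, 11), (11, 14), (11, 15), (12, 0), (12, 1), (12, 4), (12, 11), (12, 14), (12, 15), (13, 0), (13, 1), (13, 4), (13, 11), (13, 14), (13, 15), (14, 0), (14, 1), (14, 4), (14, 11), (14, 14), (14, 15), (15, 0), (15, 1), (15, 4), (15, 11), (15, 14), (15, 15)]
Unfold 5 (reflect across h@8): 96 holes -> [(0, 0), (0, 1), (0, 4), (0, 11), (0, 14), (0, 15), (1, 0), (1, 1), (1, 4), (1, 11), (1, 14), (1, 15), (2, 0), (2, 1), (2, 4), (2, 11), (2, 14), (2, 15), (3, 0), (3, 1), (3, 4), (3, 11), (3, 14), (3, 15), (4, 0), (4, 1), (4, 4), (4, 11), (4, 14), (4, 15), (5, 0), (5, 1), (5, 4), (5, 11), (5, 14), (5, 15), (6, 0), (6, 1), (6, 4), (6, 11), (6, 14), (6, 15), (7, 0), (7, 1), (7, 4), (7, 11), (7, 14), (7, 15), (8, 0), (8, 1), (8, 4), (8, 11), (8, 14), (8, 15), (9, 0), (9, 1), (9, 4), (9, 11), (9, 14), (9, 15), (10, 0), (10, 1), (10, 4), (10, 11), (10, 14), (10, 15), (11, 0), (11, 1), (11, 4), (11, 11), (11, 14), (11, 15), (12, 0), (12, 1), (12, 4), (12, 11), (12, 14), (12, 15), (13, 0), (13, 1), (13, 4), (13, 11), (13, 14), (13, 15), (14, 0), (14, 1), (14, 4), (14, 11), (14, 14), (14, 15), (15, 0), (15, 1), (15, 4), (15, 11), (15, 14), (15, 15)]

Answer: OO..O......O..OO
OO..O......O..OO
OO..O......O..OO
OO..O......O..OO
OO..O......O..OO
OO..O......O..OO
OO..O......O..OO
OO..O......O..OO
OO..O......O..OO
OO..O......O..OO
OO..O......O..OO
OO..O......O..OO
OO..O......O..OO
OO..O......O..OO
OO..O......O..OO
OO..O......O..OO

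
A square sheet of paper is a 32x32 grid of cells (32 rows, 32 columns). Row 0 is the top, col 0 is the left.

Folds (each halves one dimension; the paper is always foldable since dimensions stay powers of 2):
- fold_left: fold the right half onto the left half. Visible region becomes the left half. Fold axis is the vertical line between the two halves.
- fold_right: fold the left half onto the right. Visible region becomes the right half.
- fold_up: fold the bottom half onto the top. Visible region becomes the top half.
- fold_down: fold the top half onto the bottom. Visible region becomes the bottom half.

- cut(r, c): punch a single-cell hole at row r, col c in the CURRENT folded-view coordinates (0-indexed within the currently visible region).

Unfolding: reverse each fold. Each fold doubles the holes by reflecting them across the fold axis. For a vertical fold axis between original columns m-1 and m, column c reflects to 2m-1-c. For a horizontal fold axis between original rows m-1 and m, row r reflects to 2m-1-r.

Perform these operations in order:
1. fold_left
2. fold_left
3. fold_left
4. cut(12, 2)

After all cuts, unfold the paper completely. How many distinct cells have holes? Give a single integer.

Answer: 8

Derivation:
Op 1 fold_left: fold axis v@16; visible region now rows[0,32) x cols[0,16) = 32x16
Op 2 fold_left: fold axis v@8; visible region now rows[0,32) x cols[0,8) = 32x8
Op 3 fold_left: fold axis v@4; visible region now rows[0,32) x cols[0,4) = 32x4
Op 4 cut(12, 2): punch at orig (12,2); cuts so far [(12, 2)]; region rows[0,32) x cols[0,4) = 32x4
Unfold 1 (reflect across v@4): 2 holes -> [(12, 2), (12, 5)]
Unfold 2 (reflect across v@8): 4 holes -> [(12, 2), (12, 5), (12, 10), (12, 13)]
Unfold 3 (reflect across v@16): 8 holes -> [(12, 2), (12, 5), (12, 10), (12, 13), (12, 18), (12, 21), (12, 26), (12, 29)]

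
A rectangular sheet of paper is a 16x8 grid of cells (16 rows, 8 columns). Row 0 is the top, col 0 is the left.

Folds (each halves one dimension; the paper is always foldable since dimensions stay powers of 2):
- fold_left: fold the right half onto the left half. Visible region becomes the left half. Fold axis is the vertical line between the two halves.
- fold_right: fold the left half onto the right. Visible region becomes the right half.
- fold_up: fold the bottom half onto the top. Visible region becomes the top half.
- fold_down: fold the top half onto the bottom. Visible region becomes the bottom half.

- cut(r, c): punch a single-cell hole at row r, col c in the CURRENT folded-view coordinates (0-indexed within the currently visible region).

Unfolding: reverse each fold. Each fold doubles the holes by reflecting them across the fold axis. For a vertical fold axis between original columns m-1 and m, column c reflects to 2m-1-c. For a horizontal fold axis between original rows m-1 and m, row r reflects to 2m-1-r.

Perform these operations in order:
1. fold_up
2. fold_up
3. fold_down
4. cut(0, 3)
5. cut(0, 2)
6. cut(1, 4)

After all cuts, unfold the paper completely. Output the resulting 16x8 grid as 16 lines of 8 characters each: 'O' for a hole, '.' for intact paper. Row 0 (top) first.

Op 1 fold_up: fold axis h@8; visible region now rows[0,8) x cols[0,8) = 8x8
Op 2 fold_up: fold axis h@4; visible region now rows[0,4) x cols[0,8) = 4x8
Op 3 fold_down: fold axis h@2; visible region now rows[2,4) x cols[0,8) = 2x8
Op 4 cut(0, 3): punch at orig (2,3); cuts so far [(2, 3)]; region rows[2,4) x cols[0,8) = 2x8
Op 5 cut(0, 2): punch at orig (2,2); cuts so far [(2, 2), (2, 3)]; region rows[2,4) x cols[0,8) = 2x8
Op 6 cut(1, 4): punch at orig (3,4); cuts so far [(2, 2), (2, 3), (3, 4)]; region rows[2,4) x cols[0,8) = 2x8
Unfold 1 (reflect across h@2): 6 holes -> [(0, 4), (1, 2), (1, 3), (2, 2), (2, 3), (3, 4)]
Unfold 2 (reflect across h@4): 12 holes -> [(0, 4), (1, 2), (1, 3), (2, 2), (2, 3), (3, 4), (4, 4), (5, 2), (5, 3), (6, 2), (6, 3), (7, 4)]
Unfold 3 (reflect across h@8): 24 holes -> [(0, 4), (1, 2), (1, 3), (2, 2), (2, 3), (3, 4), (4, 4), (5, 2), (5, 3), (6, 2), (6, 3), (7, 4), (8, 4), (9, 2), (9, 3), (10, 2), (10, 3), (11, 4), (12, 4), (13, 2), (13, 3), (14, 2), (14, 3), (15, 4)]

Answer: ....O...
..OO....
..OO....
....O...
....O...
..OO....
..OO....
....O...
....O...
..OO....
..OO....
....O...
....O...
..OO....
..OO....
....O...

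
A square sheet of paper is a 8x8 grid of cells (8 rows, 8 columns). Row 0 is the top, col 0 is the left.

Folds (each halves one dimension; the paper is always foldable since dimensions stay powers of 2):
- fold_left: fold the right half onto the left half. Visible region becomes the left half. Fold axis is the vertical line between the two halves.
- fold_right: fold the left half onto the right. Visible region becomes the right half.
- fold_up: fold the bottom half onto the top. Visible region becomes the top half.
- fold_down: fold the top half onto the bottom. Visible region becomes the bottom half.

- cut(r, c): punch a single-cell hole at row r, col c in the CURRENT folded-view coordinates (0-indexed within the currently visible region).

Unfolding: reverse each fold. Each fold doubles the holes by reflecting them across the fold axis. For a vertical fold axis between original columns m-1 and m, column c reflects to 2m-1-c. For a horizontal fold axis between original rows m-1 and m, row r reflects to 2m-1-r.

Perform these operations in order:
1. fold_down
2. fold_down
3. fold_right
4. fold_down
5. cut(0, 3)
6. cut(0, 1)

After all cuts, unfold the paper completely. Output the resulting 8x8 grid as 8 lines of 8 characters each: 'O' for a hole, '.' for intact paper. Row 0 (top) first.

Op 1 fold_down: fold axis h@4; visible region now rows[4,8) x cols[0,8) = 4x8
Op 2 fold_down: fold axis h@6; visible region now rows[6,8) x cols[0,8) = 2x8
Op 3 fold_right: fold axis v@4; visible region now rows[6,8) x cols[4,8) = 2x4
Op 4 fold_down: fold axis h@7; visible region now rows[7,8) x cols[4,8) = 1x4
Op 5 cut(0, 3): punch at orig (7,7); cuts so far [(7, 7)]; region rows[7,8) x cols[4,8) = 1x4
Op 6 cut(0, 1): punch at orig (7,5); cuts so far [(7, 5), (7, 7)]; region rows[7,8) x cols[4,8) = 1x4
Unfold 1 (reflect across h@7): 4 holes -> [(6, 5), (6, 7), (7, 5), (7, 7)]
Unfold 2 (reflect across v@4): 8 holes -> [(6, 0), (6, 2), (6, 5), (6, 7), (7, 0), (7, 2), (7, 5), (7, 7)]
Unfold 3 (reflect across h@6): 16 holes -> [(4, 0), (4, 2), (4, 5), (4, 7), (5, 0), (5, 2), (5, 5), (5, 7), (6, 0), (6, 2), (6, 5), (6, 7), (7, 0), (7, 2), (7, 5), (7, 7)]
Unfold 4 (reflect across h@4): 32 holes -> [(0, 0), (0, 2), (0, 5), (0, 7), (1, 0), (1, 2), (1, 5), (1, 7), (2, 0), (2, 2), (2, 5), (2, 7), (3, 0), (3, 2), (3, 5), (3, 7), (4, 0), (4, 2), (4, 5), (4, 7), (5, 0), (5, 2), (5, 5), (5, 7), (6, 0), (6, 2), (6, 5), (6, 7), (7, 0), (7, 2), (7, 5), (7, 7)]

Answer: O.O..O.O
O.O..O.O
O.O..O.O
O.O..O.O
O.O..O.O
O.O..O.O
O.O..O.O
O.O..O.O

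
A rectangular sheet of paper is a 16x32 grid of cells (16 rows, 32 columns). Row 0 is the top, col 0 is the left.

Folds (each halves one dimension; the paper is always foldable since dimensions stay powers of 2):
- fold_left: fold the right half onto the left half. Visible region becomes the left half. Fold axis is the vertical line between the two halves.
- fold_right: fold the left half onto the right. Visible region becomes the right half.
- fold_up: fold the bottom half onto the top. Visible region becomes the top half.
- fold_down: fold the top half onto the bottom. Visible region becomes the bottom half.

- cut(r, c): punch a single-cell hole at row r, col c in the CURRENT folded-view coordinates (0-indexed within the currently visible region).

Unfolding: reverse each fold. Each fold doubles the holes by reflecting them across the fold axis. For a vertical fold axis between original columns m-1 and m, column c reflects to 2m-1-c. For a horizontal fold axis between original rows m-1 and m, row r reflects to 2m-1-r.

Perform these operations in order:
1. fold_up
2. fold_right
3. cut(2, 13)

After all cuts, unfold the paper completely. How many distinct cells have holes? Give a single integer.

Answer: 4

Derivation:
Op 1 fold_up: fold axis h@8; visible region now rows[0,8) x cols[0,32) = 8x32
Op 2 fold_right: fold axis v@16; visible region now rows[0,8) x cols[16,32) = 8x16
Op 3 cut(2, 13): punch at orig (2,29); cuts so far [(2, 29)]; region rows[0,8) x cols[16,32) = 8x16
Unfold 1 (reflect across v@16): 2 holes -> [(2, 2), (2, 29)]
Unfold 2 (reflect across h@8): 4 holes -> [(2, 2), (2, 29), (13, 2), (13, 29)]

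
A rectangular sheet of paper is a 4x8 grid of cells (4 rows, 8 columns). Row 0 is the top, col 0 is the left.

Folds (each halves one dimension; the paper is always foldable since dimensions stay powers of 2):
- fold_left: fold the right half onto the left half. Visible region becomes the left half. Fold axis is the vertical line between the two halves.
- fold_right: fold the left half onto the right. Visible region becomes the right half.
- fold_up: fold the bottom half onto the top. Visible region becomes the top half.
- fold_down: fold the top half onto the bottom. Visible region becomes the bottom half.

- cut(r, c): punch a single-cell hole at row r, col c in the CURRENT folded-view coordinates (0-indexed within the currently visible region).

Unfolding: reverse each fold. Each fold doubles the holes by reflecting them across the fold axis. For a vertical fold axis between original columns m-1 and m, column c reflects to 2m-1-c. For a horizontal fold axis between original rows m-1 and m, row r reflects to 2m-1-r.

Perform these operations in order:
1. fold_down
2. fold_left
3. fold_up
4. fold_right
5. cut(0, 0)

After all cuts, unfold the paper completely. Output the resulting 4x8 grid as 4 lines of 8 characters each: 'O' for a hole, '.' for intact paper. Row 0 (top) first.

Op 1 fold_down: fold axis h@2; visible region now rows[2,4) x cols[0,8) = 2x8
Op 2 fold_left: fold axis v@4; visible region now rows[2,4) x cols[0,4) = 2x4
Op 3 fold_up: fold axis h@3; visible region now rows[2,3) x cols[0,4) = 1x4
Op 4 fold_right: fold axis v@2; visible region now rows[2,3) x cols[2,4) = 1x2
Op 5 cut(0, 0): punch at orig (2,2); cuts so far [(2, 2)]; region rows[2,3) x cols[2,4) = 1x2
Unfold 1 (reflect across v@2): 2 holes -> [(2, 1), (2, 2)]
Unfold 2 (reflect across h@3): 4 holes -> [(2, 1), (2, 2), (3, 1), (3, 2)]
Unfold 3 (reflect across v@4): 8 holes -> [(2, 1), (2, 2), (2, 5), (2, 6), (3, 1), (3, 2), (3, 5), (3, 6)]
Unfold 4 (reflect across h@2): 16 holes -> [(0, 1), (0, 2), (0, 5), (0, 6), (1, 1), (1, 2), (1, 5), (1, 6), (2, 1), (2, 2), (2, 5), (2, 6), (3, 1), (3, 2), (3, 5), (3, 6)]

Answer: .OO..OO.
.OO..OO.
.OO..OO.
.OO..OO.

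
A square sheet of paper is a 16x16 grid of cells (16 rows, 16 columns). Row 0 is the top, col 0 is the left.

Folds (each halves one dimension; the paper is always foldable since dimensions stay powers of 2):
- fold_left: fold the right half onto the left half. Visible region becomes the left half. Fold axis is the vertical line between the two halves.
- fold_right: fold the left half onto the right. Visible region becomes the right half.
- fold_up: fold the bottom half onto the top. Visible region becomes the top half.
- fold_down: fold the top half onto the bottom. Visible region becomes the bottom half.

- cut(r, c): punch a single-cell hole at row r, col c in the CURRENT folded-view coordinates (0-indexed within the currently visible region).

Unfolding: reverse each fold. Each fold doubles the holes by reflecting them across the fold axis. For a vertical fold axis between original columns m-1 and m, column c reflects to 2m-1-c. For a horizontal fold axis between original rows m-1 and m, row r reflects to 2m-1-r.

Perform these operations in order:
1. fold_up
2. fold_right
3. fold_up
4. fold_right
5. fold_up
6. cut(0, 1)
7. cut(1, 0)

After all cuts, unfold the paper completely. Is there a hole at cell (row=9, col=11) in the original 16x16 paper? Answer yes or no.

Op 1 fold_up: fold axis h@8; visible region now rows[0,8) x cols[0,16) = 8x16
Op 2 fold_right: fold axis v@8; visible region now rows[0,8) x cols[8,16) = 8x8
Op 3 fold_up: fold axis h@4; visible region now rows[0,4) x cols[8,16) = 4x8
Op 4 fold_right: fold axis v@12; visible region now rows[0,4) x cols[12,16) = 4x4
Op 5 fold_up: fold axis h@2; visible region now rows[0,2) x cols[12,16) = 2x4
Op 6 cut(0, 1): punch at orig (0,13); cuts so far [(0, 13)]; region rows[0,2) x cols[12,16) = 2x4
Op 7 cut(1, 0): punch at orig (1,12); cuts so far [(0, 13), (1, 12)]; region rows[0,2) x cols[12,16) = 2x4
Unfold 1 (reflect across h@2): 4 holes -> [(0, 13), (1, 12), (2, 12), (3, 13)]
Unfold 2 (reflect across v@12): 8 holes -> [(0, 10), (0, 13), (1, 11), (1, 12), (2, 11), (2, 12), (3, 10), (3, 13)]
Unfold 3 (reflect across h@4): 16 holes -> [(0, 10), (0, 13), (1, 11), (1, 12), (2, 11), (2, 12), (3, 10), (3, 13), (4, 10), (4, 13), (5, 11), (5, 12), (6, 11), (6, 12), (7, 10), (7, 13)]
Unfold 4 (reflect across v@8): 32 holes -> [(0, 2), (0, 5), (0, 10), (0, 13), (1, 3), (1, 4), (1, 11), (1, 12), (2, 3), (2, 4), (2, 11), (2, 12), (3, 2), (3, 5), (3, 10), (3, 13), (4, 2), (4, 5), (4, 10), (4, 13), (5, 3), (5, 4), (5, 11), (5, 12), (6, 3), (6, 4), (6, 11), (6, 12), (7, 2), (7, 5), (7, 10), (7, 13)]
Unfold 5 (reflect across h@8): 64 holes -> [(0, 2), (0, 5), (0, 10), (0, 13), (1, 3), (1, 4), (1, 11), (1, 12), (2, 3), (2, 4), (2, 11), (2, 12), (3, 2), (3, 5), (3, 10), (3, 13), (4, 2), (4, 5), (4, 10), (4, 13), (5, 3), (5, 4), (5, 11), (5, 12), (6, 3), (6, 4), (6, 11), (6, 12), (7, 2), (7, 5), (7, 10), (7, 13), (8, 2), (8, 5), (8, 10), (8, 13), (9, 3), (9, 4), (9, 11), (9, 12), (10, 3), (10, 4), (10, 11), (10, 12), (11, 2), (11, 5), (11, 10), (11, 13), (12, 2), (12, 5), (12, 10), (12, 13), (13, 3), (13, 4), (13, 11), (13, 12), (14, 3), (14, 4), (14, 11), (14, 12), (15, 2), (15, 5), (15, 10), (15, 13)]
Holes: [(0, 2), (0, 5), (0, 10), (0, 13), (1, 3), (1, 4), (1, 11), (1, 12), (2, 3), (2, 4), (2, 11), (2, 12), (3, 2), (3, 5), (3, 10), (3, 13), (4, 2), (4, 5), (4, 10), (4, 13), (5, 3), (5, 4), (5, 11), (5, 12), (6, 3), (6, 4), (6, 11), (6, 12), (7, 2), (7, 5), (7, 10), (7, 13), (8, 2), (8, 5), (8, 10), (8, 13), (9, 3), (9, 4), (9, 11), (9, 12), (10, 3), (10, 4), (10, 11), (10, 12), (11, 2), (11, 5), (11, 10), (11, 13), (12, 2), (12, 5), (12, 10), (12, 13), (13, 3), (13, 4), (13, 11), (13, 12), (14, 3), (14, 4), (14, 11), (14, 12), (15, 2), (15, 5), (15, 10), (15, 13)]

Answer: yes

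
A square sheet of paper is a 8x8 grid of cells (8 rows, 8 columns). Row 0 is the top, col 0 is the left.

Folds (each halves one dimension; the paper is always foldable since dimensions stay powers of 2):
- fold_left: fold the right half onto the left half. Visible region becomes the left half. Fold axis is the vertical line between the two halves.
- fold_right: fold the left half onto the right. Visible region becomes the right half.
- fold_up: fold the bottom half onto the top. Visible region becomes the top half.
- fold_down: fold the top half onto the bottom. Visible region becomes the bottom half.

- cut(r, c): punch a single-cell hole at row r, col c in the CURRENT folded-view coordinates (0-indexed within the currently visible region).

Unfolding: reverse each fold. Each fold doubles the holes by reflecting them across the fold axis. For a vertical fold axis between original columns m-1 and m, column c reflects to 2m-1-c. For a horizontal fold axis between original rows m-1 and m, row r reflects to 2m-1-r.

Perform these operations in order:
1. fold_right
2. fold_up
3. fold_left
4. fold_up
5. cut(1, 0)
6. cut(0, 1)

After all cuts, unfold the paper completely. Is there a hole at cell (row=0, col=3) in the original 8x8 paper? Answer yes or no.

Answer: no

Derivation:
Op 1 fold_right: fold axis v@4; visible region now rows[0,8) x cols[4,8) = 8x4
Op 2 fold_up: fold axis h@4; visible region now rows[0,4) x cols[4,8) = 4x4
Op 3 fold_left: fold axis v@6; visible region now rows[0,4) x cols[4,6) = 4x2
Op 4 fold_up: fold axis h@2; visible region now rows[0,2) x cols[4,6) = 2x2
Op 5 cut(1, 0): punch at orig (1,4); cuts so far [(1, 4)]; region rows[0,2) x cols[4,6) = 2x2
Op 6 cut(0, 1): punch at orig (0,5); cuts so far [(0, 5), (1, 4)]; region rows[0,2) x cols[4,6) = 2x2
Unfold 1 (reflect across h@2): 4 holes -> [(0, 5), (1, 4), (2, 4), (3, 5)]
Unfold 2 (reflect across v@6): 8 holes -> [(0, 5), (0, 6), (1, 4), (1, 7), (2, 4), (2, 7), (3, 5), (3, 6)]
Unfold 3 (reflect across h@4): 16 holes -> [(0, 5), (0, 6), (1, 4), (1, 7), (2, 4), (2, 7), (3, 5), (3, 6), (4, 5), (4, 6), (5, 4), (5, 7), (6, 4), (6, 7), (7, 5), (7, 6)]
Unfold 4 (reflect across v@4): 32 holes -> [(0, 1), (0, 2), (0, 5), (0, 6), (1, 0), (1, 3), (1, 4), (1, 7), (2, 0), (2, 3), (2, 4), (2, 7), (3, 1), (3, 2), (3, 5), (3, 6), (4, 1), (4, 2), (4, 5), (4, 6), (5, 0), (5, 3), (5, 4), (5, 7), (6, 0), (6, 3), (6, 4), (6, 7), (7, 1), (7, 2), (7, 5), (7, 6)]
Holes: [(0, 1), (0, 2), (0, 5), (0, 6), (1, 0), (1, 3), (1, 4), (1, 7), (2, 0), (2, 3), (2, 4), (2, 7), (3, 1), (3, 2), (3, 5), (3, 6), (4, 1), (4, 2), (4, 5), (4, 6), (5, 0), (5, 3), (5, 4), (5, 7), (6, 0), (6, 3), (6, 4), (6, 7), (7, 1), (7, 2), (7, 5), (7, 6)]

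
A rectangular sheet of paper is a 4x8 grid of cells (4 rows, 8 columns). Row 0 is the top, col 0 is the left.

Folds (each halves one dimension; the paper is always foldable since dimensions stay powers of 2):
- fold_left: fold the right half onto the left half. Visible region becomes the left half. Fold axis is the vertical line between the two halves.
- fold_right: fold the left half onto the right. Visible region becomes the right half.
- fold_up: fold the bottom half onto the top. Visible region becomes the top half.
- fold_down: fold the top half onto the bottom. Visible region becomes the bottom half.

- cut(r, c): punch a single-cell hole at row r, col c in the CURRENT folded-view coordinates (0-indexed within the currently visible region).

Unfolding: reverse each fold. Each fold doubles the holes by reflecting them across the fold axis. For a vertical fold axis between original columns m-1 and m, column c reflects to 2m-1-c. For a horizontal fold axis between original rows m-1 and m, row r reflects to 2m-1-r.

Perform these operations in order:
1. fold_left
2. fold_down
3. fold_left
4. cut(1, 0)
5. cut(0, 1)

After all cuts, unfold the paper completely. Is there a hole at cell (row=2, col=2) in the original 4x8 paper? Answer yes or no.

Op 1 fold_left: fold axis v@4; visible region now rows[0,4) x cols[0,4) = 4x4
Op 2 fold_down: fold axis h@2; visible region now rows[2,4) x cols[0,4) = 2x4
Op 3 fold_left: fold axis v@2; visible region now rows[2,4) x cols[0,2) = 2x2
Op 4 cut(1, 0): punch at orig (3,0); cuts so far [(3, 0)]; region rows[2,4) x cols[0,2) = 2x2
Op 5 cut(0, 1): punch at orig (2,1); cuts so far [(2, 1), (3, 0)]; region rows[2,4) x cols[0,2) = 2x2
Unfold 1 (reflect across v@2): 4 holes -> [(2, 1), (2, 2), (3, 0), (3, 3)]
Unfold 2 (reflect across h@2): 8 holes -> [(0, 0), (0, 3), (1, 1), (1, 2), (2, 1), (2, 2), (3, 0), (3, 3)]
Unfold 3 (reflect across v@4): 16 holes -> [(0, 0), (0, 3), (0, 4), (0, 7), (1, 1), (1, 2), (1, 5), (1, 6), (2, 1), (2, 2), (2, 5), (2, 6), (3, 0), (3, 3), (3, 4), (3, 7)]
Holes: [(0, 0), (0, 3), (0, 4), (0, 7), (1, 1), (1, 2), (1, 5), (1, 6), (2, 1), (2, 2), (2, 5), (2, 6), (3, 0), (3, 3), (3, 4), (3, 7)]

Answer: yes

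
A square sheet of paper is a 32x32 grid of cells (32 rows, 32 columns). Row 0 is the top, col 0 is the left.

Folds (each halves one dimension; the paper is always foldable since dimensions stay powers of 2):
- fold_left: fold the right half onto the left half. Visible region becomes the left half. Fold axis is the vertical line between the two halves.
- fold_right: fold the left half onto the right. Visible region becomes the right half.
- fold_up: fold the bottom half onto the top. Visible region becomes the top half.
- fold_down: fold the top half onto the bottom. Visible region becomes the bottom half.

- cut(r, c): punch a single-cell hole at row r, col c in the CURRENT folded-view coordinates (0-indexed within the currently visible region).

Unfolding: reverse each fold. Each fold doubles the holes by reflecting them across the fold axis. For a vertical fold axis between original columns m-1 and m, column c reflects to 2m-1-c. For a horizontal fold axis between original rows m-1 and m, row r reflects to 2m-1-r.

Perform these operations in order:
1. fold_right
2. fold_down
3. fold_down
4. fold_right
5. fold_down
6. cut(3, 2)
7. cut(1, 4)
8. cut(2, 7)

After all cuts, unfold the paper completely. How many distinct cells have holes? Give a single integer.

Op 1 fold_right: fold axis v@16; visible region now rows[0,32) x cols[16,32) = 32x16
Op 2 fold_down: fold axis h@16; visible region now rows[16,32) x cols[16,32) = 16x16
Op 3 fold_down: fold axis h@24; visible region now rows[24,32) x cols[16,32) = 8x16
Op 4 fold_right: fold axis v@24; visible region now rows[24,32) x cols[24,32) = 8x8
Op 5 fold_down: fold axis h@28; visible region now rows[28,32) x cols[24,32) = 4x8
Op 6 cut(3, 2): punch at orig (31,26); cuts so far [(31, 26)]; region rows[28,32) x cols[24,32) = 4x8
Op 7 cut(1, 4): punch at orig (29,28); cuts so far [(29, 28), (31, 26)]; region rows[28,32) x cols[24,32) = 4x8
Op 8 cut(2, 7): punch at orig (30,31); cuts so far [(29, 28), (30, 31), (31, 26)]; region rows[28,32) x cols[24,32) = 4x8
Unfold 1 (reflect across h@28): 6 holes -> [(24, 26), (25, 31), (26, 28), (29, 28), (30, 31), (31, 26)]
Unfold 2 (reflect across v@24): 12 holes -> [(24, 21), (24, 26), (25, 16), (25, 31), (26, 19), (26, 28), (29, 19), (29, 28), (30, 16), (30, 31), (31, 21), (31, 26)]
Unfold 3 (reflect across h@24): 24 holes -> [(16, 21), (16, 26), (17, 16), (17, 31), (18, 19), (18, 28), (21, 19), (21, 28), (22, 16), (22, 31), (23, 21), (23, 26), (24, 21), (24, 26), (25, 16), (25, 31), (26, 19), (26, 28), (29, 19), (29, 28), (30, 16), (30, 31), (31, 21), (31, 26)]
Unfold 4 (reflect across h@16): 48 holes -> [(0, 21), (0, 26), (1, 16), (1, 31), (2, 19), (2, 28), (5, 19), (5, 28), (6, 16), (6, 31), (7, 21), (7, 26), (8, 21), (8, 26), (9, 16), (9, 31), (10, 19), (10, 28), (13, 19), (13, 28), (14, 16), (14, 31), (15, 21), (15, 26), (16, 21), (16, 26), (17, 16), (17, 31), (18, 19), (18, 28), (21, 19), (21, 28), (22, 16), (22, 31), (23, 21), (23, 26), (24, 21), (24, 26), (25, 16), (25, 31), (26, 19), (26, 28), (29, 19), (29, 28), (30, 16), (30, 31), (31, 21), (31, 26)]
Unfold 5 (reflect across v@16): 96 holes -> [(0, 5), (0, 10), (0, 21), (0, 26), (1, 0), (1, 15), (1, 16), (1, 31), (2, 3), (2, 12), (2, 19), (2, 28), (5, 3), (5, 12), (5, 19), (5, 28), (6, 0), (6, 15), (6, 16), (6, 31), (7, 5), (7, 10), (7, 21), (7, 26), (8, 5), (8, 10), (8, 21), (8, 26), (9, 0), (9, 15), (9, 16), (9, 31), (10, 3), (10, 12), (10, 19), (10, 28), (13, 3), (13, 12), (13, 19), (13, 28), (14, 0), (14, 15), (14, 16), (14, 31), (15, 5), (15, 10), (15, 21), (15, 26), (16, 5), (16, 10), (16, 21), (16, 26), (17, 0), (17, 15), (17, 16), (17, 31), (18, 3), (18, 12), (18, 19), (18, 28), (21, 3), (21, 12), (21, 19), (21, 28), (22, 0), (22, 15), (22, 16), (22, 31), (23, 5), (23, 10), (23, 21), (23, 26), (24, 5), (24, 10), (24, 21), (24, 26), (25, 0), (25, 15), (25, 16), (25, 31), (26, 3), (26, 12), (26, 19), (26, 28), (29, 3), (29, 12), (29, 19), (29, 28), (30, 0), (30, 15), (30, 16), (30, 31), (31, 5), (31, 10), (31, 21), (31, 26)]

Answer: 96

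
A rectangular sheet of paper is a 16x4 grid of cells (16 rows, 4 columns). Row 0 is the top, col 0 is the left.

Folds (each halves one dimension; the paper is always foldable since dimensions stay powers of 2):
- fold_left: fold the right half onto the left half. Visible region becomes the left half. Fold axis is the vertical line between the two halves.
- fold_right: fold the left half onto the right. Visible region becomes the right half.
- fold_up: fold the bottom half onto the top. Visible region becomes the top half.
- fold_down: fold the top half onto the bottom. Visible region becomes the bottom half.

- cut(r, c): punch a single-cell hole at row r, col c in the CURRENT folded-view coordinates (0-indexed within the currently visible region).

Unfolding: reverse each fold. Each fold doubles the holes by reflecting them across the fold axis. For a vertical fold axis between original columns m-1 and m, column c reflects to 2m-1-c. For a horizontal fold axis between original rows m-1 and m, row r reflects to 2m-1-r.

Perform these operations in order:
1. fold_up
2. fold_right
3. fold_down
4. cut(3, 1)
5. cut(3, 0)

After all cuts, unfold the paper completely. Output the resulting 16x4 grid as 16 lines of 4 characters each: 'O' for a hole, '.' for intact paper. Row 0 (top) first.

Answer: OOOO
....
....
....
....
....
....
OOOO
OOOO
....
....
....
....
....
....
OOOO

Derivation:
Op 1 fold_up: fold axis h@8; visible region now rows[0,8) x cols[0,4) = 8x4
Op 2 fold_right: fold axis v@2; visible region now rows[0,8) x cols[2,4) = 8x2
Op 3 fold_down: fold axis h@4; visible region now rows[4,8) x cols[2,4) = 4x2
Op 4 cut(3, 1): punch at orig (7,3); cuts so far [(7, 3)]; region rows[4,8) x cols[2,4) = 4x2
Op 5 cut(3, 0): punch at orig (7,2); cuts so far [(7, 2), (7, 3)]; region rows[4,8) x cols[2,4) = 4x2
Unfold 1 (reflect across h@4): 4 holes -> [(0, 2), (0, 3), (7, 2), (7, 3)]
Unfold 2 (reflect across v@2): 8 holes -> [(0, 0), (0, 1), (0, 2), (0, 3), (7, 0), (7, 1), (7, 2), (7, 3)]
Unfold 3 (reflect across h@8): 16 holes -> [(0, 0), (0, 1), (0, 2), (0, 3), (7, 0), (7, 1), (7, 2), (7, 3), (8, 0), (8, 1), (8, 2), (8, 3), (15, 0), (15, 1), (15, 2), (15, 3)]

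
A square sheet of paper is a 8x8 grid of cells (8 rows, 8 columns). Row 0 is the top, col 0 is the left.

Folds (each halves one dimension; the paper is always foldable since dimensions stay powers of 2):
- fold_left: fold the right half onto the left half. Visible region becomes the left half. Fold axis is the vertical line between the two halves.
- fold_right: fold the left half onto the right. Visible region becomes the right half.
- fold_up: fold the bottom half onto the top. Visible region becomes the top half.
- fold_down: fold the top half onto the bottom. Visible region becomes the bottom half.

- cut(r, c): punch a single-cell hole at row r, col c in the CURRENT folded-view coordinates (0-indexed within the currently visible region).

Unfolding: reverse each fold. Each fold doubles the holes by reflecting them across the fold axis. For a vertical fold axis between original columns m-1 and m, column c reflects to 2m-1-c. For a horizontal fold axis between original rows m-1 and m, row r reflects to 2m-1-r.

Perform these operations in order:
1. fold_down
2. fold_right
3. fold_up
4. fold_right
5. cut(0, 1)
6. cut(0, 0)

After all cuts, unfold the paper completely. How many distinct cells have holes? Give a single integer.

Answer: 32

Derivation:
Op 1 fold_down: fold axis h@4; visible region now rows[4,8) x cols[0,8) = 4x8
Op 2 fold_right: fold axis v@4; visible region now rows[4,8) x cols[4,8) = 4x4
Op 3 fold_up: fold axis h@6; visible region now rows[4,6) x cols[4,8) = 2x4
Op 4 fold_right: fold axis v@6; visible region now rows[4,6) x cols[6,8) = 2x2
Op 5 cut(0, 1): punch at orig (4,7); cuts so far [(4, 7)]; region rows[4,6) x cols[6,8) = 2x2
Op 6 cut(0, 0): punch at orig (4,6); cuts so far [(4, 6), (4, 7)]; region rows[4,6) x cols[6,8) = 2x2
Unfold 1 (reflect across v@6): 4 holes -> [(4, 4), (4, 5), (4, 6), (4, 7)]
Unfold 2 (reflect across h@6): 8 holes -> [(4, 4), (4, 5), (4, 6), (4, 7), (7, 4), (7, 5), (7, 6), (7, 7)]
Unfold 3 (reflect across v@4): 16 holes -> [(4, 0), (4, 1), (4, 2), (4, 3), (4, 4), (4, 5), (4, 6), (4, 7), (7, 0), (7, 1), (7, 2), (7, 3), (7, 4), (7, 5), (7, 6), (7, 7)]
Unfold 4 (reflect across h@4): 32 holes -> [(0, 0), (0, 1), (0, 2), (0, 3), (0, 4), (0, 5), (0, 6), (0, 7), (3, 0), (3, 1), (3, 2), (3, 3), (3, 4), (3, 5), (3, 6), (3, 7), (4, 0), (4, 1), (4, 2), (4, 3), (4, 4), (4, 5), (4, 6), (4, 7), (7, 0), (7, 1), (7, 2), (7, 3), (7, 4), (7, 5), (7, 6), (7, 7)]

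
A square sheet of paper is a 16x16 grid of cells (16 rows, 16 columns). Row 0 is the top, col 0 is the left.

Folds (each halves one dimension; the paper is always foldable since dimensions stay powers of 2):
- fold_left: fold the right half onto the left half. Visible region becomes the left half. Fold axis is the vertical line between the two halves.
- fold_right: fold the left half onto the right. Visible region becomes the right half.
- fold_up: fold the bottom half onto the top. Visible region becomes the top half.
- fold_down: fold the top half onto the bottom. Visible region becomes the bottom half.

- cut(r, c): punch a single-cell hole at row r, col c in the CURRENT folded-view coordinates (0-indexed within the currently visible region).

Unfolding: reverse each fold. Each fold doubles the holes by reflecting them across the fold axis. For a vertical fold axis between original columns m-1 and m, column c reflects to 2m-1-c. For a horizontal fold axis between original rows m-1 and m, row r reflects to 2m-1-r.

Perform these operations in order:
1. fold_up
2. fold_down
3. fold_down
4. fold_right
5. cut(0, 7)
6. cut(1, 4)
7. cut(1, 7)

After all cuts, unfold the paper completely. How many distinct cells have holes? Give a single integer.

Op 1 fold_up: fold axis h@8; visible region now rows[0,8) x cols[0,16) = 8x16
Op 2 fold_down: fold axis h@4; visible region now rows[4,8) x cols[0,16) = 4x16
Op 3 fold_down: fold axis h@6; visible region now rows[6,8) x cols[0,16) = 2x16
Op 4 fold_right: fold axis v@8; visible region now rows[6,8) x cols[8,16) = 2x8
Op 5 cut(0, 7): punch at orig (6,15); cuts so far [(6, 15)]; region rows[6,8) x cols[8,16) = 2x8
Op 6 cut(1, 4): punch at orig (7,12); cuts so far [(6, 15), (7, 12)]; region rows[6,8) x cols[8,16) = 2x8
Op 7 cut(1, 7): punch at orig (7,15); cuts so far [(6, 15), (7, 12), (7, 15)]; region rows[6,8) x cols[8,16) = 2x8
Unfold 1 (reflect across v@8): 6 holes -> [(6, 0), (6, 15), (7, 0), (7, 3), (7, 12), (7, 15)]
Unfold 2 (reflect across h@6): 12 holes -> [(4, 0), (4, 3), (4, 12), (4, 15), (5, 0), (5, 15), (6, 0), (6, 15), (7, 0), (7, 3), (7, 12), (7, 15)]
Unfold 3 (reflect across h@4): 24 holes -> [(0, 0), (0, 3), (0, 12), (0, 15), (1, 0), (1, 15), (2, 0), (2, 15), (3, 0), (3, 3), (3, 12), (3, 15), (4, 0), (4, 3), (4, 12), (4, 15), (5, 0), (5, 15), (6, 0), (6, 15), (7, 0), (7, 3), (7, 12), (7, 15)]
Unfold 4 (reflect across h@8): 48 holes -> [(0, 0), (0, 3), (0, 12), (0, 15), (1, 0), (1, 15), (2, 0), (2, 15), (3, 0), (3, 3), (3, 12), (3, 15), (4, 0), (4, 3), (4, 12), (4, 15), (5, 0), (5, 15), (6, 0), (6, 15), (7, 0), (7, 3), (7, 12), (7, 15), (8, 0), (8, 3), (8, 12), (8, 15), (9, 0), (9, 15), (10, 0), (10, 15), (11, 0), (11, 3), (11, 12), (11, 15), (12, 0), (12, 3), (12, 12), (12, 15), (13, 0), (13, 15), (14, 0), (14, 15), (15, 0), (15, 3), (15, 12), (15, 15)]

Answer: 48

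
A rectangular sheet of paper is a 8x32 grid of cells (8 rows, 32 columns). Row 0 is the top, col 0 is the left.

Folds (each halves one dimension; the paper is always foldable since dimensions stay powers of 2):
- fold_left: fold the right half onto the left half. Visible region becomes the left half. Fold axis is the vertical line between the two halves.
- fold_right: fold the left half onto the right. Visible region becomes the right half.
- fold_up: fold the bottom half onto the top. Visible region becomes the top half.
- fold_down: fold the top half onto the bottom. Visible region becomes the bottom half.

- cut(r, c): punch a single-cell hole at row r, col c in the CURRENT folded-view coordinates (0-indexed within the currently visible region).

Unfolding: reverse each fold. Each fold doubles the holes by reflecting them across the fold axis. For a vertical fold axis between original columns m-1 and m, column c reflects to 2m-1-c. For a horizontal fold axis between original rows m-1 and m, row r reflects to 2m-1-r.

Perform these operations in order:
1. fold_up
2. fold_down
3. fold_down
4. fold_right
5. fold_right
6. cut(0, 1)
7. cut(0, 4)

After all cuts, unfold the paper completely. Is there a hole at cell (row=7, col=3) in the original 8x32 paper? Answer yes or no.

Answer: yes

Derivation:
Op 1 fold_up: fold axis h@4; visible region now rows[0,4) x cols[0,32) = 4x32
Op 2 fold_down: fold axis h@2; visible region now rows[2,4) x cols[0,32) = 2x32
Op 3 fold_down: fold axis h@3; visible region now rows[3,4) x cols[0,32) = 1x32
Op 4 fold_right: fold axis v@16; visible region now rows[3,4) x cols[16,32) = 1x16
Op 5 fold_right: fold axis v@24; visible region now rows[3,4) x cols[24,32) = 1x8
Op 6 cut(0, 1): punch at orig (3,25); cuts so far [(3, 25)]; region rows[3,4) x cols[24,32) = 1x8
Op 7 cut(0, 4): punch at orig (3,28); cuts so far [(3, 25), (3, 28)]; region rows[3,4) x cols[24,32) = 1x8
Unfold 1 (reflect across v@24): 4 holes -> [(3, 19), (3, 22), (3, 25), (3, 28)]
Unfold 2 (reflect across v@16): 8 holes -> [(3, 3), (3, 6), (3, 9), (3, 12), (3, 19), (3, 22), (3, 25), (3, 28)]
Unfold 3 (reflect across h@3): 16 holes -> [(2, 3), (2, 6), (2, 9), (2, 12), (2, 19), (2, 22), (2, 25), (2, 28), (3, 3), (3, 6), (3, 9), (3, 12), (3, 19), (3, 22), (3, 25), (3, 28)]
Unfold 4 (reflect across h@2): 32 holes -> [(0, 3), (0, 6), (0, 9), (0, 12), (0, 19), (0, 22), (0, 25), (0, 28), (1, 3), (1, 6), (1, 9), (1, 12), (1, 19), (1, 22), (1, 25), (1, 28), (2, 3), (2, 6), (2, 9), (2, 12), (2, 19), (2, 22), (2, 25), (2, 28), (3, 3), (3, 6), (3, 9), (3, 12), (3, 19), (3, 22), (3, 25), (3, 28)]
Unfold 5 (reflect across h@4): 64 holes -> [(0, 3), (0, 6), (0, 9), (0, 12), (0, 19), (0, 22), (0, 25), (0, 28), (1, 3), (1, 6), (1, 9), (1, 12), (1, 19), (1, 22), (1, 25), (1, 28), (2, 3), (2, 6), (2, 9), (2, 12), (2, 19), (2, 22), (2, 25), (2, 28), (3, 3), (3, 6), (3, 9), (3, 12), (3, 19), (3, 22), (3, 25), (3, 28), (4, 3), (4, 6), (4, 9), (4, 12), (4, 19), (4, 22), (4, 25), (4, 28), (5, 3), (5, 6), (5, 9), (5, 12), (5, 19), (5, 22), (5, 25), (5, 28), (6, 3), (6, 6), (6, 9), (6, 12), (6, 19), (6, 22), (6, 25), (6, 28), (7, 3), (7, 6), (7, 9), (7, 12), (7, 19), (7, 22), (7, 25), (7, 28)]
Holes: [(0, 3), (0, 6), (0, 9), (0, 12), (0, 19), (0, 22), (0, 25), (0, 28), (1, 3), (1, 6), (1, 9), (1, 12), (1, 19), (1, 22), (1, 25), (1, 28), (2, 3), (2, 6), (2, 9), (2, 12), (2, 19), (2, 22), (2, 25), (2, 28), (3, 3), (3, 6), (3, 9), (3, 12), (3, 19), (3, 22), (3, 25), (3, 28), (4, 3), (4, 6), (4, 9), (4, 12), (4, 19), (4, 22), (4, 25), (4, 28), (5, 3), (5, 6), (5, 9), (5, 12), (5, 19), (5, 22), (5, 25), (5, 28), (6, 3), (6, 6), (6, 9), (6, 12), (6, 19), (6, 22), (6, 25), (6, 28), (7, 3), (7, 6), (7, 9), (7, 12), (7, 19), (7, 22), (7, 25), (7, 28)]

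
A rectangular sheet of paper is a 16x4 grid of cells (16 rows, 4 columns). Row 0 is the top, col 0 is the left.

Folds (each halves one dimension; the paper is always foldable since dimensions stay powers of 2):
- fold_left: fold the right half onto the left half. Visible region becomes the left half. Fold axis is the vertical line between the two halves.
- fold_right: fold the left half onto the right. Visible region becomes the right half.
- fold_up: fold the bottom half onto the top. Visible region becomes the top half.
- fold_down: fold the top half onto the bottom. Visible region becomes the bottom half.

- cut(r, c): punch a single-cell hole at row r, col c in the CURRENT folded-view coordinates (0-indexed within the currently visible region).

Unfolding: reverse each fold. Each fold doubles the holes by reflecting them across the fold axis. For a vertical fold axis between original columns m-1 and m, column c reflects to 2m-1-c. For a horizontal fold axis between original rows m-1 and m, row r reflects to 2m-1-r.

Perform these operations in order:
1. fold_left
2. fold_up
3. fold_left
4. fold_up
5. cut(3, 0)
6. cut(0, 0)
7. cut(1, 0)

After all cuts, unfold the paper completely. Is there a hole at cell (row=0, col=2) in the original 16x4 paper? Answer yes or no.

Op 1 fold_left: fold axis v@2; visible region now rows[0,16) x cols[0,2) = 16x2
Op 2 fold_up: fold axis h@8; visible region now rows[0,8) x cols[0,2) = 8x2
Op 3 fold_left: fold axis v@1; visible region now rows[0,8) x cols[0,1) = 8x1
Op 4 fold_up: fold axis h@4; visible region now rows[0,4) x cols[0,1) = 4x1
Op 5 cut(3, 0): punch at orig (3,0); cuts so far [(3, 0)]; region rows[0,4) x cols[0,1) = 4x1
Op 6 cut(0, 0): punch at orig (0,0); cuts so far [(0, 0), (3, 0)]; region rows[0,4) x cols[0,1) = 4x1
Op 7 cut(1, 0): punch at orig (1,0); cuts so far [(0, 0), (1, 0), (3, 0)]; region rows[0,4) x cols[0,1) = 4x1
Unfold 1 (reflect across h@4): 6 holes -> [(0, 0), (1, 0), (3, 0), (4, 0), (6, 0), (7, 0)]
Unfold 2 (reflect across v@1): 12 holes -> [(0, 0), (0, 1), (1, 0), (1, 1), (3, 0), (3, 1), (4, 0), (4, 1), (6, 0), (6, 1), (7, 0), (7, 1)]
Unfold 3 (reflect across h@8): 24 holes -> [(0, 0), (0, 1), (1, 0), (1, 1), (3, 0), (3, 1), (4, 0), (4, 1), (6, 0), (6, 1), (7, 0), (7, 1), (8, 0), (8, 1), (9, 0), (9, 1), (11, 0), (11, 1), (12, 0), (12, 1), (14, 0), (14, 1), (15, 0), (15, 1)]
Unfold 4 (reflect across v@2): 48 holes -> [(0, 0), (0, 1), (0, 2), (0, 3), (1, 0), (1, 1), (1, 2), (1, 3), (3, 0), (3, 1), (3, 2), (3, 3), (4, 0), (4, 1), (4, 2), (4, 3), (6, 0), (6, 1), (6, 2), (6, 3), (7, 0), (7, 1), (7, 2), (7, 3), (8, 0), (8, 1), (8, 2), (8, 3), (9, 0), (9, 1), (9, 2), (9, 3), (11, 0), (11, 1), (11, 2), (11, 3), (12, 0), (12, 1), (12, 2), (12, 3), (14, 0), (14, 1), (14, 2), (14, 3), (15, 0), (15, 1), (15, 2), (15, 3)]
Holes: [(0, 0), (0, 1), (0, 2), (0, 3), (1, 0), (1, 1), (1, 2), (1, 3), (3, 0), (3, 1), (3, 2), (3, 3), (4, 0), (4, 1), (4, 2), (4, 3), (6, 0), (6, 1), (6, 2), (6, 3), (7, 0), (7, 1), (7, 2), (7, 3), (8, 0), (8, 1), (8, 2), (8, 3), (9, 0), (9, 1), (9, 2), (9, 3), (11, 0), (11, 1), (11, 2), (11, 3), (12, 0), (12, 1), (12, 2), (12, 3), (14, 0), (14, 1), (14, 2), (14, 3), (15, 0), (15, 1), (15, 2), (15, 3)]

Answer: yes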